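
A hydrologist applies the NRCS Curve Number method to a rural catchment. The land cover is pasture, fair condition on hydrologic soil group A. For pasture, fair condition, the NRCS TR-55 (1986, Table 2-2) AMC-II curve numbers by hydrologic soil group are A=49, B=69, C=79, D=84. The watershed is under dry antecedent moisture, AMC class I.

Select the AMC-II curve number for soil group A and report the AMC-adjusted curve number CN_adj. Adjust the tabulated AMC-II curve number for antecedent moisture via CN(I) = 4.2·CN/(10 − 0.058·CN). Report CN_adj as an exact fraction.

CN_adj = 34300/1193 ≈ 28.751

NRCS table: pasture, fair condition, soil group A → CN(II) = 49
CN(I) from CN(II)=49: (4.2·49)/(10 − 0.058·49) = 34300/1193 ≈ 28.751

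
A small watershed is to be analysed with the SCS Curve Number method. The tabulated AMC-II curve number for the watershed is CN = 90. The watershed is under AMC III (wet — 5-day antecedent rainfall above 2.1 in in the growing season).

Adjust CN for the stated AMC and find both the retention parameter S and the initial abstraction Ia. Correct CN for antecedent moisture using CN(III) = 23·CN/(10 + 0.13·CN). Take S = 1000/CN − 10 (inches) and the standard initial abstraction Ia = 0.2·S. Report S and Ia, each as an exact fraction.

CN(III) from CN(II)=90: (23·90)/(10 + 0.13·90) = 20700/217 ≈ 95.392
Retention S: 1000/CN − 10 with CN=95.392 → S = 100/207 ≈ 0.483 in
Initial abstraction Ia = S/5 = (100/207)/5 = 20/207 ≈ 0.097 in

S = 100/207 in ≈ 0.483 in; Ia = 20/207 in ≈ 0.097 in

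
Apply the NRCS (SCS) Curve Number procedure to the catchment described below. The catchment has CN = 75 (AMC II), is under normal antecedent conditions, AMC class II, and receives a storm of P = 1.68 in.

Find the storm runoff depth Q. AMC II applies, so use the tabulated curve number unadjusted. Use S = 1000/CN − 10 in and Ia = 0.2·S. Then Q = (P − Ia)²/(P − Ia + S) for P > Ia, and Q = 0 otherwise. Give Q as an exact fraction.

Q = 2888/12225 in ≈ 0.236 in

Average conditions: CN = 75 (no AMC adjustment).
Retention S: 1000/CN − 10 with CN=75.000 → S = 10/3 ≈ 3.333 in
Initial abstraction Ia = S/5 = (10/3)/5 = 2/3 ≈ 0.667 in
Since P=1.680 > Ia=0.667: effective rainfall P−Ia = 76/75 in
Q = (76/75)²/((76/75) + 10/3) = (5776/5625)/(326/75) = 2888/12225 in ≈ 0.236 in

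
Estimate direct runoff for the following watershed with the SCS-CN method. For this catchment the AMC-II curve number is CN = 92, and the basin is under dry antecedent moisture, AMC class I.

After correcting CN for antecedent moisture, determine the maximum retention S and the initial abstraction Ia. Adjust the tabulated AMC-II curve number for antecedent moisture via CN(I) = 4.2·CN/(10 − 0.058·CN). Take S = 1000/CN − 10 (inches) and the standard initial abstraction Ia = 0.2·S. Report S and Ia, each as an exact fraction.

Dry (AMC I): CN(I) = 4.2·92/(10 − 0.058·92) = (1932/5)/(583/125) = 48300/583 ≈ 82.847
Retention S: 1000/CN − 10 with CN=82.847 → S = 1000/483 ≈ 2.070 in
Initial abstraction Ia = S/5 = (1000/483)/5 = 200/483 ≈ 0.414 in

S = 1000/483 in ≈ 2.070 in; Ia = 200/483 in ≈ 0.414 in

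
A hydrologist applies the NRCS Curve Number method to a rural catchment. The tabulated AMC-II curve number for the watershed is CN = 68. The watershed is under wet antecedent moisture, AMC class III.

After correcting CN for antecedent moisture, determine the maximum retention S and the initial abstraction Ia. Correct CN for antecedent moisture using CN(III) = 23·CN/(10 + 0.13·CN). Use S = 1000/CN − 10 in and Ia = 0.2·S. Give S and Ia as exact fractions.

S = 800/391 in ≈ 2.046 in; Ia = 160/391 in ≈ 0.409 in

CN(III) from CN(II)=68: (23·68)/(10 + 0.13·68) = 39100/471 ≈ 83.015
Retention S: 1000/CN − 10 with CN=83.015 → S = 800/391 ≈ 2.046 in
Initial abstraction Ia = S/5 = (800/391)/5 = 160/391 ≈ 0.409 in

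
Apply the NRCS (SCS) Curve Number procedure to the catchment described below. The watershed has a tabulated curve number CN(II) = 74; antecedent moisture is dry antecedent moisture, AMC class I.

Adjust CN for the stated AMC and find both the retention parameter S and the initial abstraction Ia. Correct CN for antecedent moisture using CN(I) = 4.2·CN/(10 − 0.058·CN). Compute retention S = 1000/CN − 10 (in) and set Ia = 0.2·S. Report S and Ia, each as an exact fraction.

CN(I) from CN(II)=74: (4.2·74)/(10 − 0.058·74) = 77700/1427 ≈ 54.450
Max retention: S = 1000/(77700/1427) − 10 = 6500/777 in (≈ 8.366 in)
Ia = 0.2·(6500/777) = 1300/777 in ≈ 1.673 in

S = 6500/777 in ≈ 8.366 in; Ia = 1300/777 in ≈ 1.673 in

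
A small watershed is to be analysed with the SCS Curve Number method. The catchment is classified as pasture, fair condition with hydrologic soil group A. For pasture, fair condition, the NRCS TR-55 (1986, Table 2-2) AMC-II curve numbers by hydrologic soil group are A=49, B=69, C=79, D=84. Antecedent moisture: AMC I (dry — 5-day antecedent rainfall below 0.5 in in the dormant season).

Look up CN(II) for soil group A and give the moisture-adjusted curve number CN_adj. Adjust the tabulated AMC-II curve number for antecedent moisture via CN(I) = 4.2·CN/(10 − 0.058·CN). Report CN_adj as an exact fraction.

NRCS table: pasture, fair condition, soil group A → CN(II) = 49
CN(I) from CN(II)=49: (4.2·49)/(10 − 0.058·49) = 34300/1193 ≈ 28.751

CN_adj = 34300/1193 ≈ 28.751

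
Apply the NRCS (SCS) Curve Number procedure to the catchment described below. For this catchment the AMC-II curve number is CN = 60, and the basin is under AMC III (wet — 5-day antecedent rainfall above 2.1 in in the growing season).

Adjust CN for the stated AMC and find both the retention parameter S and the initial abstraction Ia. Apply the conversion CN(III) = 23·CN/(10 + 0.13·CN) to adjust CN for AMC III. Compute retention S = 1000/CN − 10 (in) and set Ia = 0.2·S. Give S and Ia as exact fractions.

Adjust CN=60 to AMC III: 23·60/(10 + 0.13·60) → 1380 ÷ (89/5) = 6900/89 ≈ 77.528
S = 1000/(6900/89) − 10 = 200/69 in ≈ 2.899 in
Initial abstraction Ia = S/5 = (200/69)/5 = 40/69 ≈ 0.580 in

S = 200/69 in ≈ 2.899 in; Ia = 40/69 in ≈ 0.580 in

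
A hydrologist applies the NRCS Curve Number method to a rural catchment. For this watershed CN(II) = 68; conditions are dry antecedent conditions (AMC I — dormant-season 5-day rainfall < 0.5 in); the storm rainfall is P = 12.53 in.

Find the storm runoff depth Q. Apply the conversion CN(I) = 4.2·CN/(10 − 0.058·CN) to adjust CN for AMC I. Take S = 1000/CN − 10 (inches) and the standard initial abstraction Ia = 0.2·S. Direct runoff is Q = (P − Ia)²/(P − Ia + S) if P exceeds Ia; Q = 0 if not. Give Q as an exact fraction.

Q = 134924717041/27393359700 in ≈ 4.925 in

CN(I) from CN(II)=68: (4.2·68)/(10 − 0.058·68) = 35700/757 ≈ 47.160
Max retention: S = 1000/(35700/757) − 10 = 4000/357 in (≈ 11.204 in)
Initial abstraction Ia = S/5 = (4000/357)/5 = 800/357 ≈ 2.241 in
P − Ia = 12.530 − 2.241 = 367321/35700 ≈ 10.289 in (> 0, runoff occurs)
Runoff Q = (P−Ia)²/(P−Ia+S) = (10.289)²/(10.289+11.204) = 134924717041/27393359700 ≈ 4.925 in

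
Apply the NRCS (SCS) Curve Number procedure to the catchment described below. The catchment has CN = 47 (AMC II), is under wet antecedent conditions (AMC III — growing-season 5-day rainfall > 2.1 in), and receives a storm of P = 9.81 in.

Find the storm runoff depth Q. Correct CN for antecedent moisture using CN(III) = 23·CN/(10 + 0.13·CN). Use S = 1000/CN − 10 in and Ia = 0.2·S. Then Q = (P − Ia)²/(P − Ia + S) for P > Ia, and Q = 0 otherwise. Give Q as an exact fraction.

Wet (AMC III): CN(III) = 23·47/(10 + 0.13·47) = 1081/(1611/100) = 108100/1611 ≈ 67.101
Retention S: 1000/CN − 10 with CN=67.101 → S = 5300/1081 ≈ 4.903 in
Ia = 0.2·(5300/1081) = 1060/1081 in ≈ 0.981 in
P − Ia = 9.810 − 0.981 = 954461/108100 ≈ 8.829 in (> 0, runoff occurs)
Q: (954461/108100)² ÷ (1484461/108100) = 910995800521/160470234100 in (≈ 5.677 in)

Q = 910995800521/160470234100 in ≈ 5.677 in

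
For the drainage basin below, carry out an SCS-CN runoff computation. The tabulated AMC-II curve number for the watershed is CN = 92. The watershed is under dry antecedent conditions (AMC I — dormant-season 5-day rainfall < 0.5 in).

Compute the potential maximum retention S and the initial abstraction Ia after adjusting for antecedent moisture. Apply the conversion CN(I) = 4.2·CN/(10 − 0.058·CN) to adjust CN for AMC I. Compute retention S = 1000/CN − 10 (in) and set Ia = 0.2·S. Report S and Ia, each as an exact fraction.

S = 1000/483 in ≈ 2.070 in; Ia = 200/483 in ≈ 0.414 in

CN(I) from CN(II)=92: (4.2·92)/(10 − 0.058·92) = 48300/583 ≈ 82.847
Max retention: S = 1000/(48300/583) − 10 = 1000/483 in (≈ 2.070 in)
Ia = 0.2·(1000/483) = 200/483 in ≈ 0.414 in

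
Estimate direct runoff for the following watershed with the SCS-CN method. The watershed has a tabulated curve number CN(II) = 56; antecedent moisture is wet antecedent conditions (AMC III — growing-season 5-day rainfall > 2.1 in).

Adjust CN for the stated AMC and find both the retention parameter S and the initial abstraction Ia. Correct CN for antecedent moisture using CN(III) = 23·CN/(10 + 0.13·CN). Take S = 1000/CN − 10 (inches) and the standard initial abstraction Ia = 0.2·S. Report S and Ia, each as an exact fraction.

Wet (AMC III): CN(III) = 23·56/(10 + 0.13·56) = 1288/(432/25) = 4025/54 ≈ 74.537
Retention S: 1000/CN − 10 with CN=74.537 → S = 550/161 ≈ 3.416 in
Initial abstraction Ia = S/5 = (550/161)/5 = 110/161 ≈ 0.683 in

S = 550/161 in ≈ 3.416 in; Ia = 110/161 in ≈ 0.683 in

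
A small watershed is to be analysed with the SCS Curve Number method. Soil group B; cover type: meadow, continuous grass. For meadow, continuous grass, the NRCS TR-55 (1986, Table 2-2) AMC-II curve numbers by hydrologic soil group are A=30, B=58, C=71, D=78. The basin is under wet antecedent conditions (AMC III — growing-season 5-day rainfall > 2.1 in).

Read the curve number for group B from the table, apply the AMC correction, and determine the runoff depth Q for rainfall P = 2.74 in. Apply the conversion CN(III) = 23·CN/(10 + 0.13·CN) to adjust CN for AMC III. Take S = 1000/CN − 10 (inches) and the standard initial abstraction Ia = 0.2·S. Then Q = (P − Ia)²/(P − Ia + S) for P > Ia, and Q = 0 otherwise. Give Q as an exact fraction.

Q = 4953203641/5848889650 in ≈ 0.847 in

NRCS table: meadow, continuous grass, soil group B → CN(II) = 58
CN(III) from CN(II)=58: (23·58)/(10 + 0.13·58) = 66700/877 ≈ 76.055
S = 1000/(66700/877) − 10 = 2100/667 in ≈ 3.148 in
Ia = 0.2S: 0.2·3.148 = 0.630 in (exactly 420/667)
Excess rainfall: 2.740 − 0.630 = 2.110 in; P > Ia so Q > 0
Q = (70379/33350)²/((70379/33350) + 2100/667) = (4953203641/1112222500)/(175379/33350) = 4953203641/5848889650 in ≈ 0.847 in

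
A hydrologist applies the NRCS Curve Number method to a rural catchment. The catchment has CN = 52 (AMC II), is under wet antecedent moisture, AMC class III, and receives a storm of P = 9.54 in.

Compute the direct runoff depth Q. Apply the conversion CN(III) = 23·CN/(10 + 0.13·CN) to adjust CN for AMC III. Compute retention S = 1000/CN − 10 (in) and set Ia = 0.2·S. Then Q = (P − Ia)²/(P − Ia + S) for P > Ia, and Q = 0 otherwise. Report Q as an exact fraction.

CN(III) from CN(II)=52: (23·52)/(10 + 0.13·52) = 29900/419 ≈ 71.360
Retention S: 1000/CN − 10 with CN=71.360 → S = 1200/299 ≈ 4.013 in
Initial abstraction Ia = S/5 = (1200/299)/5 = 240/299 ≈ 0.803 in
Excess rainfall: 9.540 − 0.803 = 8.737 in; P > Ia so Q > 0
Q = (130623/14950)²/((130623/14950) + 1200/299) = (17062368129/223502500)/(190623/14950) = 5687456043/949937950 in ≈ 5.987 in

Q = 5687456043/949937950 in ≈ 5.987 in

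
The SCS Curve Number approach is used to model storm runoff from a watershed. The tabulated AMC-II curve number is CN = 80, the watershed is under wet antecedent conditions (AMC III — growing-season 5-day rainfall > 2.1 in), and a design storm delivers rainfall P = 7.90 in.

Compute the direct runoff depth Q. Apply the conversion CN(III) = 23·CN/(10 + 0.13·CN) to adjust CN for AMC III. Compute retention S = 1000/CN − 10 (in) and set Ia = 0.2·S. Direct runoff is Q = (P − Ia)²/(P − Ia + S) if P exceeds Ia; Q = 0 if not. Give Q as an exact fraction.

Wet (AMC III): CN(III) = 23·80/(10 + 0.13·80) = 1840/(102/5) = 4600/51 ≈ 90.196
Max retention: S = 1000/(4600/51) − 10 = 25/23 in (≈ 1.087 in)
Ia = 0.2·(25/23) = 5/23 in ≈ 0.217 in
P − Ia = 7.900 − 0.217 = 1767/230 ≈ 7.683 in (> 0, runoff occurs)
Q = (1767/230)²/((1767/230) + 25/23) = (3122289/52900)/(2017/230) = 3122289/463910 in ≈ 6.730 in

Q = 3122289/463910 in ≈ 6.730 in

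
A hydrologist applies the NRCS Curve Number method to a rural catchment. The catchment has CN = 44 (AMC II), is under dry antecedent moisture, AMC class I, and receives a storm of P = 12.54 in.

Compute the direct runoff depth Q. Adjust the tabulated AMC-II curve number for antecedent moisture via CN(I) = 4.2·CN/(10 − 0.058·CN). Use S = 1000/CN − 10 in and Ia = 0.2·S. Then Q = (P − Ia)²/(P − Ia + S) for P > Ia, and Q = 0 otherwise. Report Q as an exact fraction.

Adjust CN=44 to AMC I: 4.2·44/(10 − 0.058·44) → (924/5) ÷ (931/125) = 3300/133 ≈ 24.812
Max retention: S = 1000/(3300/133) − 10 = 1000/33 in (≈ 30.303 in)
Ia = 0.2S: 0.2·30.303 = 6.061 in (exactly 200/33)
Excess rainfall: 12.540 − 6.061 = 6.479 in; P > Ia so Q > 0
Q: (10691/1650)² ÷ (60691/1650) = 114297481/100140150 in (≈ 1.141 in)

Q = 114297481/100140150 in ≈ 1.141 in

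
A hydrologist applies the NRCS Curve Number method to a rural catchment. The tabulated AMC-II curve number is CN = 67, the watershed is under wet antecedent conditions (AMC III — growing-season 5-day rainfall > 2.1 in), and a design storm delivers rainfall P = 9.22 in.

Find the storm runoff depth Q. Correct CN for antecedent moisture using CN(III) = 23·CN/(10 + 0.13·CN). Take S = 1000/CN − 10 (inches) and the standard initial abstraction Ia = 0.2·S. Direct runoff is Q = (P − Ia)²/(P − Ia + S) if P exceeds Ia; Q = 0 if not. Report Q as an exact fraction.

Q = 458872114801/64906997050 in ≈ 7.070 in

Wet (AMC III): CN(III) = 23·67/(10 + 0.13·67) = 1541/(1871/100) = 154100/1871 ≈ 82.362
S = 1000/(154100/1871) − 10 = 3300/1541 in ≈ 2.141 in
Ia = 0.2·(3300/1541) = 660/1541 in ≈ 0.428 in
Since P=9.220 > Ia=0.428: effective rainfall P−Ia = 677401/77050 in
Q = (677401/77050)²/((677401/77050) + 3300/1541) = (458872114801/5936702500)/(842401/77050) = 458872114801/64906997050 in ≈ 7.070 in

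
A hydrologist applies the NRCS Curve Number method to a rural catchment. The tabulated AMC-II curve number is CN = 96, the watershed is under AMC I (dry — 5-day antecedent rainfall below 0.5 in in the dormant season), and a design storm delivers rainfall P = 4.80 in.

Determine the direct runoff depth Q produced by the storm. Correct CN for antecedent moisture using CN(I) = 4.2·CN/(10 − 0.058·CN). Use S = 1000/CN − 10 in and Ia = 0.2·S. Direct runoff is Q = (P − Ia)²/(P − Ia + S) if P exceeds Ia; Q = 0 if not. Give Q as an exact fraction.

Q = 8404201/2220120 in ≈ 3.785 in

Adjust CN=96 to AMC I: 4.2·96/(10 − 0.058·96) → (2016/5) ÷ (554/125) = 25200/277 ≈ 90.975
Retention S: 1000/CN − 10 with CN=90.975 → S = 125/126 ≈ 0.992 in
Ia = 0.2S: 0.2·0.992 = 0.198 in (exactly 25/126)
Excess rainfall: 4.800 − 0.198 = 4.602 in; P > Ia so Q > 0
Q = (2899/630)²/((2899/630) + 125/126) = (8404201/396900)/(1762/315) = 8404201/2220120 in ≈ 3.785 in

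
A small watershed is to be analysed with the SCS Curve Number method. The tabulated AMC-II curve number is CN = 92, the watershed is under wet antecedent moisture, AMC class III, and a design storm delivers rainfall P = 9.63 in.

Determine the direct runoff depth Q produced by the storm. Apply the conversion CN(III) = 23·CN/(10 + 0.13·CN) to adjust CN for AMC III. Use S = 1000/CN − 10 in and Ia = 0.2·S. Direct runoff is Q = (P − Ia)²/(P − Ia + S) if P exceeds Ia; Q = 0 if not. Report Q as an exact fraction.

Adjust CN=92 to AMC III: 23·92/(10 + 0.13·92) → 2116 ÷ (549/25) = 52900/549 ≈ 96.357
S = 1000/(52900/549) − 10 = 200/529 in ≈ 0.378 in
Ia = 0.2·(200/529) = 40/529 in ≈ 0.076 in
P − Ia = 9.630 − 0.076 = 505427/52900 ≈ 9.554 in (> 0, runoff occurs)
Runoff Q = (P−Ia)²/(P−Ia+S) = (9.554)²/(9.554+0.378) = 255456452329/27795088300 ≈ 9.191 in

Q = 255456452329/27795088300 in ≈ 9.191 in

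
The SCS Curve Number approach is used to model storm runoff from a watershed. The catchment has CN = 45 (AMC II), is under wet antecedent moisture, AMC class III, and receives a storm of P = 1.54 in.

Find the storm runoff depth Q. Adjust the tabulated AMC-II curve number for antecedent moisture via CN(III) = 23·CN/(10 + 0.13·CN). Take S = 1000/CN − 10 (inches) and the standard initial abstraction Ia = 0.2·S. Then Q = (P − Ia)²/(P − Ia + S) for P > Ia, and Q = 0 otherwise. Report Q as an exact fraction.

Q = 2217611/56397150 in ≈ 0.039 in

Wet (AMC III): CN(III) = 23·45/(10 + 0.13·45) = 1035/(317/20) = 20700/317 ≈ 65.300
S = 1000/(20700/317) − 10 = 1100/207 in ≈ 5.314 in
Ia = 0.2·(1100/207) = 220/207 in ≈ 1.063 in
Excess rainfall: 1.540 − 1.063 = 0.477 in; P > Ia so Q > 0
Q: (4939/10350)² ÷ (59939/10350) = 2217611/56397150 in (≈ 0.039 in)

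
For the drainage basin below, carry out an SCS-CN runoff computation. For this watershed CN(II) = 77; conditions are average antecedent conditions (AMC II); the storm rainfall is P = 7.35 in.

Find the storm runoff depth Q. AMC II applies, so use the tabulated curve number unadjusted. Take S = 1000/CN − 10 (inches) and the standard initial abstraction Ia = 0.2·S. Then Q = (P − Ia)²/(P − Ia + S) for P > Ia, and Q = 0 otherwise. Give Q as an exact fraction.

CN(II) = 77; AMC II needs no correction.
S = 1000/77 − 10 = 230/77 in ≈ 2.987 in
Initial abstraction Ia = S/5 = (230/77)/5 = 46/77 ≈ 0.597 in
P − Ia = 7.350 − 0.597 = 10399/1540 ≈ 6.753 in (> 0, runoff occurs)
Runoff Q = (P−Ia)²/(P−Ia+S) = (6.753)²/(6.753+2.987) = 108139201/23098460 ≈ 4.682 in

Q = 108139201/23098460 in ≈ 4.682 in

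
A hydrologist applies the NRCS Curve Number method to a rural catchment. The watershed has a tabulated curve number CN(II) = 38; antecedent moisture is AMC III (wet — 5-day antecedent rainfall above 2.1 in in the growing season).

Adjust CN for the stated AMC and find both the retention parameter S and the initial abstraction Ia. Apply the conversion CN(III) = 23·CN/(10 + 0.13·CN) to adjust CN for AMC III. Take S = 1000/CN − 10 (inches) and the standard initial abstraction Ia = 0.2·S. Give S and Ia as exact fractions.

CN(III) from CN(II)=38: (23·38)/(10 + 0.13·38) = 43700/747 ≈ 58.501
Retention S: 1000/CN − 10 with CN=58.501 → S = 3100/437 ≈ 7.094 in
Ia = 0.2S: 0.2·7.094 = 1.419 in (exactly 620/437)

S = 3100/437 in ≈ 7.094 in; Ia = 620/437 in ≈ 1.419 in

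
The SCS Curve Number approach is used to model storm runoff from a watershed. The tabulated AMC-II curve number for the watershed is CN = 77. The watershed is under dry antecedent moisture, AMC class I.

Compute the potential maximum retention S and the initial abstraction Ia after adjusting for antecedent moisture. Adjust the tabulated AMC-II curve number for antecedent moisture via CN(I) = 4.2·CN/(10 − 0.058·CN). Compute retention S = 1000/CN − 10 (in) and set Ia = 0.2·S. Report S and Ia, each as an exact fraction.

Adjust CN=77 to AMC I: 4.2·77/(10 − 0.058·77) → (1617/5) ÷ (2767/500) = 161700/2767 ≈ 58.439
Max retention: S = 1000/(161700/2767) − 10 = 11500/1617 in (≈ 7.112 in)
Initial abstraction Ia = S/5 = (11500/1617)/5 = 2300/1617 ≈ 1.422 in

S = 11500/1617 in ≈ 7.112 in; Ia = 2300/1617 in ≈ 1.422 in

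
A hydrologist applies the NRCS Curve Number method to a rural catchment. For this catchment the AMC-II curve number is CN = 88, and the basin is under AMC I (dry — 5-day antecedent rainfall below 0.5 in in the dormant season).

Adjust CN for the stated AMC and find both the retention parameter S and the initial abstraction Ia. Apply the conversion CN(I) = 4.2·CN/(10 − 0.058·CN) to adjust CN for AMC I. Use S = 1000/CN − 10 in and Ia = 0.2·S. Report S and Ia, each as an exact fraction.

Adjust CN=88 to AMC I: 4.2·88/(10 − 0.058·88) → (1848/5) ÷ (612/125) = 3850/51 ≈ 75.490
Retention S: 1000/CN − 10 with CN=75.490 → S = 250/77 ≈ 3.247 in
Initial abstraction Ia = S/5 = (250/77)/5 = 50/77 ≈ 0.649 in

S = 250/77 in ≈ 3.247 in; Ia = 50/77 in ≈ 0.649 in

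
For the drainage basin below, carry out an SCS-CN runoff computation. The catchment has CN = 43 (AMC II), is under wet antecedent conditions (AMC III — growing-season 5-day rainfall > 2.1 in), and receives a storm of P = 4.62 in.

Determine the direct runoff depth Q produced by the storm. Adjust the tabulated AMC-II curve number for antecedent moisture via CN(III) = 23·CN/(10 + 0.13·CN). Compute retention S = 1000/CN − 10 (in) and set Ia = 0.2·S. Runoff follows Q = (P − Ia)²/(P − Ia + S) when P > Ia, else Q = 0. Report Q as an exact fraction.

Wet (AMC III): CN(III) = 23·43/(10 + 0.13·43) = 989/(1559/100) = 98900/1559 ≈ 63.438
S = 1000/(98900/1559) − 10 = 5700/989 in ≈ 5.763 in
Initial abstraction Ia = S/5 = (5700/989)/5 = 1140/989 ≈ 1.153 in
P − Ia = 4.620 − 1.153 = 171459/49450 ≈ 3.467 in (> 0, runoff occurs)
Runoff Q = (P−Ia)²/(P−Ia+S) = (3.467)²/(3.467+5.763) = 9799396227/7523965850 ≈ 1.302 in

Q = 9799396227/7523965850 in ≈ 1.302 in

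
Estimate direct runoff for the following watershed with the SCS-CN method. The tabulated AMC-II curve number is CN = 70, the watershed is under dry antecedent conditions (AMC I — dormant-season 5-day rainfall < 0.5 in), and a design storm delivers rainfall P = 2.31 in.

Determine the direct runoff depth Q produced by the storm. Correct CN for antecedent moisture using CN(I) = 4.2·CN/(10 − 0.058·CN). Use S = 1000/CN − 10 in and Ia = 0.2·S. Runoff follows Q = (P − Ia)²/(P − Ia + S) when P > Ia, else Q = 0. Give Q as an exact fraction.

Q = 1739761/251463100 in ≈ 0.007 in

Dry (AMC I): CN(I) = 4.2·70/(10 − 0.058·70) = 294/(297/50) = 4900/99 ≈ 49.495
S = 1000/(4900/99) − 10 = 500/49 in ≈ 10.204 in
Ia = 0.2·(500/49) = 100/49 in ≈ 2.041 in
Since P=2.310 > Ia=2.041: effective rainfall P−Ia = 1319/4900 in
Q: (1319/4900)² ÷ (51319/4900) = 1739761/251463100 in (≈ 0.007 in)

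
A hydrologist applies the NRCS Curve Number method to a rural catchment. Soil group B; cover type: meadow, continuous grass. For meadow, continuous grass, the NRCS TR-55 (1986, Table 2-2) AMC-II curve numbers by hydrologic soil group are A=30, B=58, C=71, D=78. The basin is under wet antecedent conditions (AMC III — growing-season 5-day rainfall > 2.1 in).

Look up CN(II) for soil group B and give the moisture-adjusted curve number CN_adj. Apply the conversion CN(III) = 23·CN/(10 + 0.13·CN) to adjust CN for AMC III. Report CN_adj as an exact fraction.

NRCS table: meadow, continuous grass, soil group B → CN(II) = 58
Wet (AMC III): CN(III) = 23·58/(10 + 0.13·58) = 1334/(877/50) = 66700/877 ≈ 76.055

CN_adj = 66700/877 ≈ 76.055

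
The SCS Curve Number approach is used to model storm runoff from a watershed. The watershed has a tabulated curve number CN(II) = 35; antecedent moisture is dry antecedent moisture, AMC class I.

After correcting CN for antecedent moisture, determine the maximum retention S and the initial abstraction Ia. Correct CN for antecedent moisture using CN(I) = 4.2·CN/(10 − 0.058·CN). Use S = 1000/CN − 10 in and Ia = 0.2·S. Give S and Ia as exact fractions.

Adjust CN=35 to AMC I: 4.2·35/(10 − 0.058·35) → 147 ÷ (797/100) = 14700/797 ≈ 18.444
S = 1000/(14700/797) − 10 = 6500/147 in ≈ 44.218 in
Ia = 0.2S: 0.2·44.218 = 8.844 in (exactly 1300/147)

S = 6500/147 in ≈ 44.218 in; Ia = 1300/147 in ≈ 8.844 in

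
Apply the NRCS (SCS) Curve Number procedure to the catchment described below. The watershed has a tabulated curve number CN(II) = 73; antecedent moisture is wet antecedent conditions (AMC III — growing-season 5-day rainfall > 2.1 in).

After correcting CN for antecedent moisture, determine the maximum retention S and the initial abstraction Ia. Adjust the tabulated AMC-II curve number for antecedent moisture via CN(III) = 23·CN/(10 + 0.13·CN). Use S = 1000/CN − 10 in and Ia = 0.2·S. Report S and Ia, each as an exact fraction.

Wet (AMC III): CN(III) = 23·73/(10 + 0.13·73) = 1679/(1949/100) = 167900/1949 ≈ 86.147
Max retention: S = 1000/(167900/1949) − 10 = 2700/1679 in (≈ 1.608 in)
Ia = 0.2·(2700/1679) = 540/1679 in ≈ 0.322 in

S = 2700/1679 in ≈ 1.608 in; Ia = 540/1679 in ≈ 0.322 in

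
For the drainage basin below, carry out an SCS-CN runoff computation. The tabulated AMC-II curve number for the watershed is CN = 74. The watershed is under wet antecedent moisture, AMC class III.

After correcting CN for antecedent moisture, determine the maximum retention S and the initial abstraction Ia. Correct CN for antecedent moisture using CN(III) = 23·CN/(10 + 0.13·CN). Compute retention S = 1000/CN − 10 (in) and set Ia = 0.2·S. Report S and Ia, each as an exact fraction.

S = 1300/851 in ≈ 1.528 in; Ia = 260/851 in ≈ 0.306 in

Adjust CN=74 to AMC III: 23·74/(10 + 0.13·74) → 1702 ÷ (981/50) = 85100/981 ≈ 86.748
S = 1000/(85100/981) − 10 = 1300/851 in ≈ 1.528 in
Ia = 0.2S: 0.2·1.528 = 0.306 in (exactly 260/851)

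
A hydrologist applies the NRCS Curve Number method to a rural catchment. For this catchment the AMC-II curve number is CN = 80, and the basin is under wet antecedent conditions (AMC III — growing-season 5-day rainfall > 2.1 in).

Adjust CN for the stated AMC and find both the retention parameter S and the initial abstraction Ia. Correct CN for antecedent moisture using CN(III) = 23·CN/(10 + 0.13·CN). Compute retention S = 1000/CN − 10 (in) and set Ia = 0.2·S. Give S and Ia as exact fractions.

Adjust CN=80 to AMC III: 23·80/(10 + 0.13·80) → 1840 ÷ (102/5) = 4600/51 ≈ 90.196
S = 1000/(4600/51) − 10 = 25/23 in ≈ 1.087 in
Ia = 0.2S: 0.2·1.087 = 0.217 in (exactly 5/23)

S = 25/23 in ≈ 1.087 in; Ia = 5/23 in ≈ 0.217 in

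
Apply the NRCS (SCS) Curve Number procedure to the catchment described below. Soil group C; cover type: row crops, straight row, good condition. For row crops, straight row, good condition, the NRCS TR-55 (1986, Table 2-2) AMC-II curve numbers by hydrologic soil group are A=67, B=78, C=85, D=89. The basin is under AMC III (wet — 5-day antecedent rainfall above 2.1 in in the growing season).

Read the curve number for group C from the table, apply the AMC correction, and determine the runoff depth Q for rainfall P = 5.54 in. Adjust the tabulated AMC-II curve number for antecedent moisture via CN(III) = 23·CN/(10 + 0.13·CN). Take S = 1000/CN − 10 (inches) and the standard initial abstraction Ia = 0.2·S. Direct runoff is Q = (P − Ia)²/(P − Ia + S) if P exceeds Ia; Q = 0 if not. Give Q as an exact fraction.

Q = 11089564249/2352001850 in ≈ 4.715 in

NRCS table: row crops, straight row, good condition, soil group C → CN(II) = 85
Adjust CN=85 to AMC III: 23·85/(10 + 0.13·85) → 1955 ÷ (421/20) = 39100/421 ≈ 92.874
Retention S: 1000/CN − 10 with CN=92.874 → S = 300/391 ≈ 0.767 in
Initial abstraction Ia = S/5 = (300/391)/5 = 60/391 ≈ 0.153 in
Excess rainfall: 5.540 − 0.153 = 5.387 in; P > Ia so Q > 0
Q = (105307/19550)²/((105307/19550) + 300/391) = (11089564249/382202500)/(120307/19550) = 11089564249/2352001850 in ≈ 4.715 in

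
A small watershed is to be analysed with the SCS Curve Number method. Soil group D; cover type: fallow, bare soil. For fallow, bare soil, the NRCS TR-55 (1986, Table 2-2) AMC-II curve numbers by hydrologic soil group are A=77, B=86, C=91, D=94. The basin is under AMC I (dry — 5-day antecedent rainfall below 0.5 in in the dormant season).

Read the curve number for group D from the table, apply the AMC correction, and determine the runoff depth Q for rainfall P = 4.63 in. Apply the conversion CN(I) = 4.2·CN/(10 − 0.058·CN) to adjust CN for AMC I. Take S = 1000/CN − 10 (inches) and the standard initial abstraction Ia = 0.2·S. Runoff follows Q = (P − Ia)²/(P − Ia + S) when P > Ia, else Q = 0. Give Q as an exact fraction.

NRCS table: fallow, bare soil, soil group D → CN(II) = 94
Dry (AMC I): CN(I) = 4.2·94/(10 − 0.058·94) = (1974/5)/(1137/250) = 32900/379 ≈ 86.807
Max retention: S = 1000/(32900/379) − 10 = 500/329 in (≈ 1.520 in)
Initial abstraction Ia = S/5 = (500/329)/5 = 100/329 ≈ 0.304 in
P − Ia = 4.630 − 0.304 = 142327/32900 ≈ 4.326 in (> 0, runoff occurs)
Q = (142327/32900)²/((142327/32900) + 500/329) = (20256974929/1082410000)/(192327/32900) = 20256974929/6327558300 in ≈ 3.201 in

Q = 20256974929/6327558300 in ≈ 3.201 in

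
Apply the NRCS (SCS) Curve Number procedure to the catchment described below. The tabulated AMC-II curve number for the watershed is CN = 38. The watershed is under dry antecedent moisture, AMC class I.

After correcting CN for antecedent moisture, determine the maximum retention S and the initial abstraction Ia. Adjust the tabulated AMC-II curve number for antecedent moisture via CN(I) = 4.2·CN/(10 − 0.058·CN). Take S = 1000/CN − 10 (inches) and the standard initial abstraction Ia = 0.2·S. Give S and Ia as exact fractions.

S = 15500/399 in ≈ 38.847 in; Ia = 3100/399 in ≈ 7.769 in

Dry (AMC I): CN(I) = 4.2·38/(10 − 0.058·38) = (798/5)/(1949/250) = 39900/1949 ≈ 20.472
S = 1000/(39900/1949) − 10 = 15500/399 in ≈ 38.847 in
Initial abstraction Ia = S/5 = (15500/399)/5 = 3100/399 ≈ 7.769 in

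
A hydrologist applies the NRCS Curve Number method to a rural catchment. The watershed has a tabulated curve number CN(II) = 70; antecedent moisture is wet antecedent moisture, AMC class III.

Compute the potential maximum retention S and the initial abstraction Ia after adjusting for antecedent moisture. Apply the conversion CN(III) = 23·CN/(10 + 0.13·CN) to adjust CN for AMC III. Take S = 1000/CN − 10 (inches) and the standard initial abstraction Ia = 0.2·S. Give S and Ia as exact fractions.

S = 300/161 in ≈ 1.863 in; Ia = 60/161 in ≈ 0.373 in

Adjust CN=70 to AMC III: 23·70/(10 + 0.13·70) → 1610 ÷ (191/10) = 16100/191 ≈ 84.293
Max retention: S = 1000/(16100/191) − 10 = 300/161 in (≈ 1.863 in)
Ia = 0.2·(300/161) = 60/161 in ≈ 0.373 in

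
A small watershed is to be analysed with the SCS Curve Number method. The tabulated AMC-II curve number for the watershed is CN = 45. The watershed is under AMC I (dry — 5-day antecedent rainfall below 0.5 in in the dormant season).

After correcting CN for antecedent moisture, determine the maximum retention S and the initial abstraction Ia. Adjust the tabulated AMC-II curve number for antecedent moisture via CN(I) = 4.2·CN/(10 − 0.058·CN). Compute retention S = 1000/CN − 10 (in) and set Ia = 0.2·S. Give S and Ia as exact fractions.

CN(I) from CN(II)=45: (4.2·45)/(10 − 0.058·45) = 18900/739 ≈ 25.575
Max retention: S = 1000/(18900/739) − 10 = 5500/189 in (≈ 29.101 in)
Ia = 0.2S: 0.2·29.101 = 5.820 in (exactly 1100/189)

S = 5500/189 in ≈ 29.101 in; Ia = 1100/189 in ≈ 5.820 in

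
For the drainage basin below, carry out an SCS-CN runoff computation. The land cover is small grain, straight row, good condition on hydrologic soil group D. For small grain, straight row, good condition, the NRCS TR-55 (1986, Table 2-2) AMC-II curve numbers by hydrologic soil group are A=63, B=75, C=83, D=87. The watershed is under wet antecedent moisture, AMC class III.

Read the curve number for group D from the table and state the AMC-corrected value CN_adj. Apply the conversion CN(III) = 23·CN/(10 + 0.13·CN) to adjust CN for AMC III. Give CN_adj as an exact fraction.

CN_adj = 200100/2131 ≈ 93.900

NRCS table: small grain, straight row, good condition, soil group D → CN(II) = 87
CN(III) from CN(II)=87: (23·87)/(10 + 0.13·87) = 200100/2131 ≈ 93.900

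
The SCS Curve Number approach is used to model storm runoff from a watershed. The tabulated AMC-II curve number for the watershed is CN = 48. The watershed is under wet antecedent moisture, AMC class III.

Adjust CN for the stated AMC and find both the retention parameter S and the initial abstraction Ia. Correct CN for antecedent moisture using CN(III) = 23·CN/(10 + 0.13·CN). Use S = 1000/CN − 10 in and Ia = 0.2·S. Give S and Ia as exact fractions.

S = 325/69 in ≈ 4.710 in; Ia = 65/69 in ≈ 0.942 in

CN(III) from CN(II)=48: (23·48)/(10 + 0.13·48) = 13800/203 ≈ 67.980
Max retention: S = 1000/(13800/203) − 10 = 325/69 in (≈ 4.710 in)
Ia = 0.2S: 0.2·4.710 = 0.942 in (exactly 65/69)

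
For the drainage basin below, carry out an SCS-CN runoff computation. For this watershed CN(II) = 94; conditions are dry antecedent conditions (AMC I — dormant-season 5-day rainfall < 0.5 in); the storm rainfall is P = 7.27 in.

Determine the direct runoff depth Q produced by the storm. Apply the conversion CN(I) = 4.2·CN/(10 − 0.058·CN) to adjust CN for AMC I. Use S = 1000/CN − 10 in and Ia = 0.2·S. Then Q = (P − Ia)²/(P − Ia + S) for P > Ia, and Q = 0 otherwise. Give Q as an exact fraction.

CN(I) from CN(II)=94: (4.2·94)/(10 − 0.058·94) = 32900/379 ≈ 86.807
Max retention: S = 1000/(32900/379) − 10 = 500/329 in (≈ 1.520 in)
Ia = 0.2·(500/329) = 100/329 in ≈ 0.304 in
Since P=7.270 > Ia=0.304: effective rainfall P−Ia = 229183/32900 in
Runoff Q = (P−Ia)²/(P−Ia+S) = (6.966)²/(6.966+1.520) = 52524847489/9185120700 ≈ 5.718 in

Q = 52524847489/9185120700 in ≈ 5.718 in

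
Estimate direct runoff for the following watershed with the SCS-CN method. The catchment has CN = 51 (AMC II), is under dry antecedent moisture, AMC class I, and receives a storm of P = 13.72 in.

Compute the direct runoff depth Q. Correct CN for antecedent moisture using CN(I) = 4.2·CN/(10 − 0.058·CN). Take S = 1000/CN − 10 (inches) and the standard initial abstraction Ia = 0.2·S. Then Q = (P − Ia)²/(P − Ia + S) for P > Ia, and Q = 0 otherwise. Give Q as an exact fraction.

Q = 174790063/66926025 in ≈ 2.612 in

CN(I) from CN(II)=51: (4.2·51)/(10 − 0.058·51) = 15300/503 ≈ 30.417
Retention S: 1000/CN − 10 with CN=30.417 → S = 3500/153 ≈ 22.876 in
Initial abstraction Ia = S/5 = (3500/153)/5 = 700/153 ≈ 4.575 in
Since P=13.720 > Ia=4.575: effective rainfall P−Ia = 34979/3825 in
Q = (34979/3825)²/((34979/3825) + 3500/153) = (1223530441/14630625)/(122479/3825) = 174790063/66926025 in ≈ 2.612 in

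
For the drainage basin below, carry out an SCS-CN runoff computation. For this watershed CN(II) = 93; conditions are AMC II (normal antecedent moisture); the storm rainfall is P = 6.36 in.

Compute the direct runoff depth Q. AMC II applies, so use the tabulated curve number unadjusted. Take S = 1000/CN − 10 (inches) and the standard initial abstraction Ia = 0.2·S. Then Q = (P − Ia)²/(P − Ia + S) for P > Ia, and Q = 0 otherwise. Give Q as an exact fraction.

CN(II) = 93; AMC II needs no correction.
Retention S: 1000/CN − 10 with CN=93.000 → S = 70/93 ≈ 0.753 in
Ia = 0.2S: 0.2·0.753 = 0.151 in (exactly 14/93)
Excess rainfall: 6.360 − 0.151 = 6.209 in; P > Ia so Q > 0
Q: (14437/2325)² ÷ (16187/2325) = 208426969/37634775 in (≈ 5.538 in)

Q = 208426969/37634775 in ≈ 5.538 in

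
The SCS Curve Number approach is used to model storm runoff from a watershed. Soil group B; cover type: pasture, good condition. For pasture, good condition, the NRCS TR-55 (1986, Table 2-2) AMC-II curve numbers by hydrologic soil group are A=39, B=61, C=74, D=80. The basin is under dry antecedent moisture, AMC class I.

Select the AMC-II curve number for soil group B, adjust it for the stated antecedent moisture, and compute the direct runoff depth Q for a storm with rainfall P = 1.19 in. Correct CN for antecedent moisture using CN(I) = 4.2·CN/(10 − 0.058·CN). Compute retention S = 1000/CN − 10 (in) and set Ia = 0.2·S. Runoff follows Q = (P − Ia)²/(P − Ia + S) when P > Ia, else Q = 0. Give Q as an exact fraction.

NRCS table: pasture, good condition, soil group B → CN(II) = 61
Dry (AMC I): CN(I) = 4.2·61/(10 − 0.058·61) = (1281/5)/(3231/500) = 42700/1077 ≈ 39.647
S = 1000/(42700/1077) − 10 = 6500/427 in ≈ 15.222 in
Ia = 0.2S: 0.2·15.222 = 3.044 in (exactly 1300/427)
P = 1.190 ≤ Ia = 3.044 in: entire storm abstracted, Q = 0.

Q = 0 in ≈ 0.000 in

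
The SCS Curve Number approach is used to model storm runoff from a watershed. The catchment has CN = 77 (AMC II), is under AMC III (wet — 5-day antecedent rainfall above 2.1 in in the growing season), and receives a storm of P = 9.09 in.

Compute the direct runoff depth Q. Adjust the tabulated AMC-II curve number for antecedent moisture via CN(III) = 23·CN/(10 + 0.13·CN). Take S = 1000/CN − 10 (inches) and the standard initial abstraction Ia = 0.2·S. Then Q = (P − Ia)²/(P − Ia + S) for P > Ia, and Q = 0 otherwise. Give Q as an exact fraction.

Q = 4623048049/600546100 in ≈ 7.698 in

Adjust CN=77 to AMC III: 23·77/(10 + 0.13·77) → 1771 ÷ (2001/100) = 7700/87 ≈ 88.506
Max retention: S = 1000/(7700/87) − 10 = 100/77 in (≈ 1.299 in)
Initial abstraction Ia = S/5 = (100/77)/5 = 20/77 ≈ 0.260 in
Excess rainfall: 9.090 − 0.260 = 8.830 in; P > Ia so Q > 0
Q: (67993/7700)² ÷ (77993/7700) = 4623048049/600546100 in (≈ 7.698 in)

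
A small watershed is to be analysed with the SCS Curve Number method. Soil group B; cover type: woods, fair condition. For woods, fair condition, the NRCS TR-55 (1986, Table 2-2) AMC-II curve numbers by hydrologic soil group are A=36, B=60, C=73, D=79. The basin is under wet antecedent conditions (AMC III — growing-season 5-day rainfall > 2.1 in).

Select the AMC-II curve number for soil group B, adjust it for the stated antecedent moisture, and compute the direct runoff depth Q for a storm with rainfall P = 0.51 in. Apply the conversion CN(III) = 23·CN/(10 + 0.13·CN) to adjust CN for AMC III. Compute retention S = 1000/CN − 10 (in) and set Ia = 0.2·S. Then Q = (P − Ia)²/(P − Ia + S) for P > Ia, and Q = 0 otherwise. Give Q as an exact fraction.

NRCS table: woods, fair condition, soil group B → CN(II) = 60
Adjust CN=60 to AMC III: 23·60/(10 + 0.13·60) → 1380 ÷ (89/5) = 6900/89 ≈ 77.528
Retention S: 1000/CN − 10 with CN=77.528 → S = 200/69 ≈ 2.899 in
Ia = 0.2S: 0.2·2.899 = 0.580 in (exactly 40/69)
P = 0.510 ≤ Ia = 0.580 in: entire storm abstracted, Q = 0.

Q = 0 in ≈ 0.000 in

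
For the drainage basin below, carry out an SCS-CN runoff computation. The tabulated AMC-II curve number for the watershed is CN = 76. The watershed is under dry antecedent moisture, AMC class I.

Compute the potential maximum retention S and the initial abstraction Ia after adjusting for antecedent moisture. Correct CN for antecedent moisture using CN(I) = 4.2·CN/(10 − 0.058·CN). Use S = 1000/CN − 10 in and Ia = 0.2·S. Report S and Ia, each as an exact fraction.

S = 1000/133 in ≈ 7.519 in; Ia = 200/133 in ≈ 1.504 in

CN(I) from CN(II)=76: (4.2·76)/(10 − 0.058·76) = 13300/233 ≈ 57.082
Max retention: S = 1000/(13300/233) − 10 = 1000/133 in (≈ 7.519 in)
Initial abstraction Ia = S/5 = (1000/133)/5 = 200/133 ≈ 1.504 in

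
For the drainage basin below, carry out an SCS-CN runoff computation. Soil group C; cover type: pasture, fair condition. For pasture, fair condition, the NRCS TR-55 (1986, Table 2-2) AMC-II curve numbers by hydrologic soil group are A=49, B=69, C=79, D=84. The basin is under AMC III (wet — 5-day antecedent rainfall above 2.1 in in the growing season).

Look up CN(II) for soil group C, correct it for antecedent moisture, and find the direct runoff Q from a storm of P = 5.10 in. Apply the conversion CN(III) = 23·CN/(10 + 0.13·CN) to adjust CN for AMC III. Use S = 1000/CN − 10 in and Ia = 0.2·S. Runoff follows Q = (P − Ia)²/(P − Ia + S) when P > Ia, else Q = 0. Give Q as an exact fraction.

NRCS table: pasture, fair condition, soil group C → CN(II) = 79
Wet (AMC III): CN(III) = 23·79/(10 + 0.13·79) = 1817/(2027/100) = 181700/2027 ≈ 89.640
Retention S: 1000/CN − 10 with CN=89.640 → S = 2100/1817 ≈ 1.156 in
Ia = 0.2S: 0.2·1.156 = 0.231 in (exactly 420/1817)
Excess rainfall: 5.100 − 0.231 = 4.869 in; P > Ia so Q > 0
Runoff Q = (P−Ia)²/(P−Ia+S) = (4.869)²/(4.869+1.156) = 869601121/221001710 ≈ 3.935 in

Q = 869601121/221001710 in ≈ 3.935 in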